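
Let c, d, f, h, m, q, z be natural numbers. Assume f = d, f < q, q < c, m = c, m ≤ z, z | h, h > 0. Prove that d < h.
m = c and m ≤ z, therefore c ≤ z. q < c, so q < z. Because f < q, f < z. From z | h and h > 0, z ≤ h. f < z, so f < h. Because f = d, d < h.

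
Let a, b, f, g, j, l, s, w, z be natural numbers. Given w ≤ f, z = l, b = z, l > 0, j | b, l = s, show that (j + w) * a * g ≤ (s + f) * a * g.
From b = z and z = l, b = l. Since j | b, j | l. Because l > 0, j ≤ l. l = s, so j ≤ s. Because w ≤ f, j + w ≤ s + f. Then (j + w) * a ≤ (s + f) * a. Then (j + w) * a * g ≤ (s + f) * a * g.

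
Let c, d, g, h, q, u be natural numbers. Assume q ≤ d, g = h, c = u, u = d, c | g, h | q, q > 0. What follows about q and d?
q = d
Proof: Because c = u and u = d, c = d. c | g, so d | g. g = h, so d | h. h | q, so d | q. q > 0, so d ≤ q. Since q ≤ d, q = d.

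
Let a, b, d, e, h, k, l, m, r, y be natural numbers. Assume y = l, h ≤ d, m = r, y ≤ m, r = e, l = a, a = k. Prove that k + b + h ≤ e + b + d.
From l = a and a = k, l = k. m = r and r = e, so m = e. Since y ≤ m, y ≤ e. y = l, so l ≤ e. l = k, so k ≤ e. Then k + b ≤ e + b. Since h ≤ d, k + b + h ≤ e + b + d.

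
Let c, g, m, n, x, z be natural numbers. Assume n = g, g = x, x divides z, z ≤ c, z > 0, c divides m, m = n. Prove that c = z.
Because m = n and n = g, m = g. Since c divides m, c divides g. g = x, so c divides x. x divides z, so c divides z. Since z > 0, c ≤ z. z ≤ c, so c = z.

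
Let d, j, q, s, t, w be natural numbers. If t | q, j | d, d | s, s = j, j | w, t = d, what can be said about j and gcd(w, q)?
j | gcd(w, q)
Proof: s = j and d | s, so d | j. j | d, so d = j. t = d and t | q, therefore d | q. d = j, so j | q. Since j | w, j | gcd(w, q).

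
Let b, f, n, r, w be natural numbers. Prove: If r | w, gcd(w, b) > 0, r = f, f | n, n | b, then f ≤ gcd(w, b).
r = f and r | w, therefore f | w. Since f | n and n | b, f | b. Since f | w, f | gcd(w, b). Since gcd(w, b) > 0, f ≤ gcd(w, b).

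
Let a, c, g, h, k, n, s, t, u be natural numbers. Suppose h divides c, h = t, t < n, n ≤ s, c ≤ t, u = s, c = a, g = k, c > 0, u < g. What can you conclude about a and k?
a < k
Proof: h divides c and c > 0, therefore h ≤ c. Since h = t, t ≤ c. Since c ≤ t, t = c. Since c = a, t = a. Since t < n and n ≤ s, t < s. From u = s and u < g, s < g. g = k, so s < k. t < s, so t < k. t = a, so a < k.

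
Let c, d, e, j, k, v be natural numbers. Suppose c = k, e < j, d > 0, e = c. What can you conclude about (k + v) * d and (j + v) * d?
(k + v) * d < (j + v) * d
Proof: e = c and c = k, hence e = k. e < j, so k < j. Then k + v < j + v. Because d > 0, by multiplying by a positive, (k + v) * d < (j + v) * d.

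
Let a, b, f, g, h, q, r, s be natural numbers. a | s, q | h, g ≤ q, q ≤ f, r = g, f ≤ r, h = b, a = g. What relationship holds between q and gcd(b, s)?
q | gcd(b, s)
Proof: h = b and q | h, so q | b. r = g and f ≤ r, so f ≤ g. Since q ≤ f, q ≤ g. g ≤ q, so g = q. a = g, so a = q. Since a | s, q | s. Since q | b, q | gcd(b, s).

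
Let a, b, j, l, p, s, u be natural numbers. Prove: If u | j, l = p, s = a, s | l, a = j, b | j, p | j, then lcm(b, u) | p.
s = a and a = j, therefore s = j. Since s | l, j | l. Since l = p, j | p. Since p | j, j = p. b | j and u | j, hence lcm(b, u) | j. Since j = p, lcm(b, u) | p.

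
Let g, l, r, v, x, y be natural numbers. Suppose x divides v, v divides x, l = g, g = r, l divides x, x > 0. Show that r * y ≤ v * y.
x divides v and v divides x, therefore x = v. l = g and g = r, so l = r. l divides x, so r divides x. x > 0, so r ≤ x. x = v, so r ≤ v. By multiplying by a non-negative, r * y ≤ v * y.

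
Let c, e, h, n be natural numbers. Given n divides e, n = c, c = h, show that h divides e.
n = c and c = h, therefore n = h. From n divides e, h divides e.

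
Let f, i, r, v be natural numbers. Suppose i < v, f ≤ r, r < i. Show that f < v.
r < i and i < v, hence r < v. Since f ≤ r, f < v.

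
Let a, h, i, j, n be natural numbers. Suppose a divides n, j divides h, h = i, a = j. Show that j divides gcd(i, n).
From h = i and j divides h, j divides i. Since a = j and a divides n, j divides n. j divides i, so j divides gcd(i, n).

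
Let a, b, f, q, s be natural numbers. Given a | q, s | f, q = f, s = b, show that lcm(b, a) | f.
From s = b and s | f, b | f. q = f and a | q, therefore a | f. b | f, so lcm(b, a) | f.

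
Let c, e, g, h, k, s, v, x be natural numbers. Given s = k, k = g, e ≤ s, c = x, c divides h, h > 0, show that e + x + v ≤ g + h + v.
s = k and k = g, so s = g. Since e ≤ s, e ≤ g. c divides h and h > 0, so c ≤ h. c = x, so x ≤ h. Then x + v ≤ h + v. e ≤ g, so e + x + v ≤ g + h + v.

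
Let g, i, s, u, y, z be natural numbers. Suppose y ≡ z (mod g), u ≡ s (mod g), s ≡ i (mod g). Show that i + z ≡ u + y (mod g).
u ≡ s (mod g) and s ≡ i (mod g), so u ≡ i (mod g). y ≡ z (mod g), so u + y ≡ i + z (mod g). Then i + z ≡ u + y (mod g).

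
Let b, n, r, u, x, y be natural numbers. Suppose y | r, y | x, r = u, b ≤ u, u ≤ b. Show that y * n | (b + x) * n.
Since u ≤ b and b ≤ u, u = b. r = u, so r = b. Since y | r, y | b. Since y | x, y | b + x. Then y * n | (b + x) * n.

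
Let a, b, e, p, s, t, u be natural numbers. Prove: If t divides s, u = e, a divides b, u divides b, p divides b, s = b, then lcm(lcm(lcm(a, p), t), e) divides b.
a divides b and p divides b, therefore lcm(a, p) divides b. From s = b and t divides s, t divides b. Because lcm(a, p) divides b, lcm(lcm(a, p), t) divides b. From u = e and u divides b, e divides b. Since lcm(lcm(a, p), t) divides b, lcm(lcm(lcm(a, p), t), e) divides b.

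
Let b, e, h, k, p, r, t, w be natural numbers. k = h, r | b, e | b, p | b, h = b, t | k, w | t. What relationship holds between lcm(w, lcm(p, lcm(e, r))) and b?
lcm(w, lcm(p, lcm(e, r))) | b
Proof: k = h and t | k, thus t | h. w | t, so w | h. From h = b, w | b. e | b and r | b, so lcm(e, r) | b. p | b, so lcm(p, lcm(e, r)) | b. Since w | b, lcm(w, lcm(p, lcm(e, r))) | b.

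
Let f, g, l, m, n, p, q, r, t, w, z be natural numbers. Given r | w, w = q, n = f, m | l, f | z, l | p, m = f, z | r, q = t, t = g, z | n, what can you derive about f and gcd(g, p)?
f | gcd(g, p)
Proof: Since n = f and z | n, z | f. Since f | z, z = f. q = t and t = g, hence q = g. w = q and r | w, therefore r | q. z | r, so z | q. Since q = g, z | g. z = f, so f | g. Because m = f and m | l, f | l. Because l | p, f | p. f | g, so f | gcd(g, p).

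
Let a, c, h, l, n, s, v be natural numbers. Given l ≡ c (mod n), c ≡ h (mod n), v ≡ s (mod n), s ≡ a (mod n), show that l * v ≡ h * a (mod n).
l ≡ c (mod n) and c ≡ h (mod n), hence l ≡ h (mod n). v ≡ s (mod n) and s ≡ a (mod n), thus v ≡ a (mod n). From l ≡ h (mod n), by multiplying congruences, l * v ≡ h * a (mod n).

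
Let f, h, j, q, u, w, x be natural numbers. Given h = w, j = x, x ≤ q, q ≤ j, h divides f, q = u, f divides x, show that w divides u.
j = x and q ≤ j, therefore q ≤ x. x ≤ q, so x = q. From q = u, x = u. h divides f and f divides x, so h divides x. x = u, so h divides u. Since h = w, w divides u.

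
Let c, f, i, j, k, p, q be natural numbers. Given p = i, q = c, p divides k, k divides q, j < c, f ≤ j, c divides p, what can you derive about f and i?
f < i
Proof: q = c and k divides q, so k divides c. p divides k, so p divides c. Since c divides p, c = p. f ≤ j and j < c, therefore f < c. Since c = p, f < p. p = i, so f < i.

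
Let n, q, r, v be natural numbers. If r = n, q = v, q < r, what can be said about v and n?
v < n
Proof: r = n and q < r, so q < n. q = v, so v < n.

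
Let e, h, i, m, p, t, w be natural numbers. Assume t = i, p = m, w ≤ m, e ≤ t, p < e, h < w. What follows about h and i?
h < i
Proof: Since p = m and p < e, m < e. Since w ≤ m, w < e. Since h < w, h < e. t = i and e ≤ t, thus e ≤ i. Since h < e, h < i.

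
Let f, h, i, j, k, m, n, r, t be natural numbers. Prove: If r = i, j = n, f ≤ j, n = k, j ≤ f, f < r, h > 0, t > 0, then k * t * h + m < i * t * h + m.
Since f ≤ j and j ≤ f, f = j. Because j = n and n = k, j = k. From f = j, f = k. From r = i and f < r, f < i. Since f = k, k < i. Since t > 0, by multiplying by a positive, k * t < i * t. Because h > 0, by multiplying by a positive, k * t * h < i * t * h. Then k * t * h + m < i * t * h + m.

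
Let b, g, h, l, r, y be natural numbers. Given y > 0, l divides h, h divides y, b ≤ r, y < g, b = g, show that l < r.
l divides h and h divides y, thus l divides y. Since y > 0, l ≤ y. Because b = g and b ≤ r, g ≤ r. Since y < g, y < r. Because l ≤ y, l < r.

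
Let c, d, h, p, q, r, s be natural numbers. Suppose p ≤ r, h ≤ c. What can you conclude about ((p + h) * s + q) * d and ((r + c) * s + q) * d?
((p + h) * s + q) * d ≤ ((r + c) * s + q) * d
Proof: Since p ≤ r and h ≤ c, p + h ≤ r + c. Then (p + h) * s ≤ (r + c) * s. Then (p + h) * s + q ≤ (r + c) * s + q. Then ((p + h) * s + q) * d ≤ ((r + c) * s + q) * d.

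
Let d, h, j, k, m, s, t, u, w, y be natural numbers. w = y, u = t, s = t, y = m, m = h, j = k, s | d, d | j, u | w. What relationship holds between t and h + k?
t | h + k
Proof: Because y = m and m = h, y = h. From u = t and u | w, t | w. w = y, so t | y. y = h, so t | h. Since s = t and s | d, t | d. j = k and d | j, therefore d | k. t | d, so t | k. Since t | h, t | h + k.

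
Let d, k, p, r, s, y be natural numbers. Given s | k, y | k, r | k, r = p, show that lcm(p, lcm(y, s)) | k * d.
r = p and r | k, so p | k. From y | k and s | k, lcm(y, s) | k. From p | k, lcm(p, lcm(y, s)) | k. Then lcm(p, lcm(y, s)) | k * d.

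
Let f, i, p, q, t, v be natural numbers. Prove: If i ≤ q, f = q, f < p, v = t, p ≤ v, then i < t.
From f = q and f < p, q < p. v = t and p ≤ v, so p ≤ t. q < p, so q < t. i ≤ q, so i < t.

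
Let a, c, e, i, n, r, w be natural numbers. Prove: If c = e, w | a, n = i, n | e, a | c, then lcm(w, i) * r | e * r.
From c = e and a | c, a | e. w | a, so w | e. n = i and n | e, hence i | e. w | e, so lcm(w, i) | e. Then lcm(w, i) * r | e * r.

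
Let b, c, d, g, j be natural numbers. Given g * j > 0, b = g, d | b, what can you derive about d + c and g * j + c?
d + c ≤ g * j + c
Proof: b = g and d | b, hence d | g. Then d | g * j. g * j > 0, so d ≤ g * j. Then d + c ≤ g * j + c.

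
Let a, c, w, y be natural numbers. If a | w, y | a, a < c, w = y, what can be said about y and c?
y < c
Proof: From w = y and a | w, a | y. From y | a, a = y. Because a < c, y < c.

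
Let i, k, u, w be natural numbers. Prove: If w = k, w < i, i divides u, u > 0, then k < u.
w = k and w < i, thus k < i. Since i divides u and u > 0, i ≤ u. k < i, so k < u.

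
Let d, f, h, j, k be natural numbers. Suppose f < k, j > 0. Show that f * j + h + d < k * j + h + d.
f < k and j > 0, so f * j < k * j. Then f * j + h < k * j + h. Then f * j + h + d < k * j + h + d.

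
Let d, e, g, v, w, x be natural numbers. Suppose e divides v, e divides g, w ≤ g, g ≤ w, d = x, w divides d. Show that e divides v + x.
Since w ≤ g and g ≤ w, w = g. d = x and w divides d, hence w divides x. Since w = g, g divides x. e divides g, so e divides x. Since e divides v, e divides v + x.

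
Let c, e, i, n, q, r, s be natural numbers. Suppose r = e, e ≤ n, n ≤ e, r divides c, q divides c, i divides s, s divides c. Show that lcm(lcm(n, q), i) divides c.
Because e ≤ n and n ≤ e, e = n. Because r = e, r = n. Since r divides c, n divides c. q divides c, so lcm(n, q) divides c. i divides s and s divides c, so i divides c. lcm(n, q) divides c, so lcm(lcm(n, q), i) divides c.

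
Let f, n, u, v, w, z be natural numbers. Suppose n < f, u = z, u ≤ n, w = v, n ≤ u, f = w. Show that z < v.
n ≤ u and u ≤ n, hence n = u. Since u = z, n = z. f = w and w = v, so f = v. n < f, so n < v. Since n = z, z < v.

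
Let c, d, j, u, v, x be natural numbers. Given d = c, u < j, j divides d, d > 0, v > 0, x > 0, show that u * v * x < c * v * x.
Because j divides d and d > 0, j ≤ d. Since u < j, u < d. Since d = c, u < c. From v > 0, by multiplying by a positive, u * v < c * v. Since x > 0, by multiplying by a positive, u * v * x < c * v * x.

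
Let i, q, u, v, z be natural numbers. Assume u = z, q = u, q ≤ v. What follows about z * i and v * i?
z * i ≤ v * i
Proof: Since q = u and q ≤ v, u ≤ v. Because u = z, z ≤ v. By multiplying by a non-negative, z * i ≤ v * i.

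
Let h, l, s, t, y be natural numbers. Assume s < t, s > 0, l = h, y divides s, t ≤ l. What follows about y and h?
y < h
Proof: y divides s and s > 0, thus y ≤ s. l = h and t ≤ l, thus t ≤ h. s < t, so s < h. Since y ≤ s, y < h.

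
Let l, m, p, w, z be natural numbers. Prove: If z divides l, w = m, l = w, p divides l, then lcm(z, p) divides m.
Since l = w and w = m, l = m. From z divides l and p divides l, lcm(z, p) divides l. Since l = m, lcm(z, p) divides m.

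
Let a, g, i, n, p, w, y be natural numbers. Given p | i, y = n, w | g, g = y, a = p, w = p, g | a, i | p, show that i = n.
i | p and p | i, therefore i = p. w = p and w | g, hence p | g. a = p and g | a, hence g | p. p | g, so p = g. i = p, so i = g. g = y, so i = y. Since y = n, i = n.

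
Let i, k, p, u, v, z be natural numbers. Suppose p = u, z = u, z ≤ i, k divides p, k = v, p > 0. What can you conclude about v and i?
v ≤ i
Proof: k divides p and p > 0, so k ≤ p. Since k = v, v ≤ p. Since p = u, v ≤ u. z = u and z ≤ i, therefore u ≤ i. v ≤ u, so v ≤ i.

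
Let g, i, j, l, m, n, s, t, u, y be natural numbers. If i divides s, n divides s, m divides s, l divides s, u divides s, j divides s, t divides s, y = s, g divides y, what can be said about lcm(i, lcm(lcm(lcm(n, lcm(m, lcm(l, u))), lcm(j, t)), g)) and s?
lcm(i, lcm(lcm(lcm(n, lcm(m, lcm(l, u))), lcm(j, t)), g)) divides s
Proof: Since l divides s and u divides s, lcm(l, u) divides s. Since m divides s, lcm(m, lcm(l, u)) divides s. n divides s, so lcm(n, lcm(m, lcm(l, u))) divides s. Because j divides s and t divides s, lcm(j, t) divides s. lcm(n, lcm(m, lcm(l, u))) divides s, so lcm(lcm(n, lcm(m, lcm(l, u))), lcm(j, t)) divides s. y = s and g divides y, therefore g divides s. Since lcm(lcm(n, lcm(m, lcm(l, u))), lcm(j, t)) divides s, lcm(lcm(lcm(n, lcm(m, lcm(l, u))), lcm(j, t)), g) divides s. Since i divides s, lcm(i, lcm(lcm(lcm(n, lcm(m, lcm(l, u))), lcm(j, t)), g)) divides s.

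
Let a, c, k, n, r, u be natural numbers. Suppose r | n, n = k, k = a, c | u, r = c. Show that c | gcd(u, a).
n = k and r | n, hence r | k. From r = c, c | k. From k = a, c | a. c | u, so c | gcd(u, a).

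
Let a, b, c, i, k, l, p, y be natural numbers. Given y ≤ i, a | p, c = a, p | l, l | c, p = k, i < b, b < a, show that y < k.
From p | l and l | c, p | c. c = a, so p | a. a | p, so a = p. p = k, so a = k. From i < b and b < a, i < a. Since a = k, i < k. Since y ≤ i, y < k.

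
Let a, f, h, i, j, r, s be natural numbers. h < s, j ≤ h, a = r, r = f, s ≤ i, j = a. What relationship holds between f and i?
f < i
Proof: From j = a and a = r, j = r. h < s and s ≤ i, so h < i. j ≤ h, so j < i. Because j = r, r < i. Since r = f, f < i.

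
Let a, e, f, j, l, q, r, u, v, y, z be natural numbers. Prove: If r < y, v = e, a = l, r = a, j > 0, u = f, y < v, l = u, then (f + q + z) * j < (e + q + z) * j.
l = u and u = f, so l = f. a = l, so a = f. Since r = a and r < y, a < y. Since y < v, a < v. Since v = e, a < e. a = f, so f < e. Then f + q < e + q. Then f + q + z < e + q + z. Combining with j > 0, by multiplying by a positive, (f + q + z) * j < (e + q + z) * j.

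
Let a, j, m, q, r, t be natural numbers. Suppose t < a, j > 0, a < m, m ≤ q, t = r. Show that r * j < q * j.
t = r and t < a, thus r < a. a < m and m ≤ q, so a < q. Since r < a, r < q. j > 0, so r * j < q * j.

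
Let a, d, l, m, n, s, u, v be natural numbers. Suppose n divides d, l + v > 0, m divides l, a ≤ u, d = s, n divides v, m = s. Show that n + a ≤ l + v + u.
From d = s and n divides d, n divides s. m = s and m divides l, hence s divides l. n divides s, so n divides l. Since n divides v, n divides l + v. l + v > 0, so n ≤ l + v. a ≤ u, so n + a ≤ l + v + u.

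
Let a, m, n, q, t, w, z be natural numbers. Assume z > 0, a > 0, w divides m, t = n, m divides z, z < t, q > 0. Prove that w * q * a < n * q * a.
Since w divides m and m divides z, w divides z. From z > 0, w ≤ z. t = n and z < t, therefore z < n. w ≤ z, so w < n. Using q > 0 and multiplying by a positive, w * q < n * q. Combining with a > 0, by multiplying by a positive, w * q * a < n * q * a.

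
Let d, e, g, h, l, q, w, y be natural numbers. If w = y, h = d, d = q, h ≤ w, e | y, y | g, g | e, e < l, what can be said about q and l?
q < l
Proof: Since h = d and d = q, h = q. Since h ≤ w, q ≤ w. w = y, so q ≤ y. y | g and g | e, so y | e. e | y, so e = y. From e < l, y < l. Since q ≤ y, q < l.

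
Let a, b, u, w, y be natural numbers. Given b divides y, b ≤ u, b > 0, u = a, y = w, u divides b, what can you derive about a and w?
a divides w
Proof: Since u divides b and b > 0, u ≤ b. b ≤ u, so b = u. u = a, so b = a. From b divides y, a divides y. y = w, so a divides w.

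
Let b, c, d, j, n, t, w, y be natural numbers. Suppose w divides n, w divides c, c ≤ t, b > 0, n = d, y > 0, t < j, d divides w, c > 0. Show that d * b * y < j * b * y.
n = d and w divides n, thus w divides d. d divides w, so w = d. Since w divides c, d divides c. Since c > 0, d ≤ c. From c ≤ t and t < j, c < j. d ≤ c, so d < j. Combined with b > 0, by multiplying by a positive, d * b < j * b. Using y > 0, by multiplying by a positive, d * b * y < j * b * y.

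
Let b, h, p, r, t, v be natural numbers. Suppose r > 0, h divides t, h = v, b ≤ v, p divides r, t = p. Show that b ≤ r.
Since t = p and h divides t, h divides p. Since p divides r, h divides r. Because h = v, v divides r. Since r > 0, v ≤ r. From b ≤ v, b ≤ r.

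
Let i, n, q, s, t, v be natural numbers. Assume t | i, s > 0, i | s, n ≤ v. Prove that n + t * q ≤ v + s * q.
t | i and i | s, therefore t | s. s > 0, so t ≤ s. Then t * q ≤ s * q. Since n ≤ v, n + t * q ≤ v + s * q.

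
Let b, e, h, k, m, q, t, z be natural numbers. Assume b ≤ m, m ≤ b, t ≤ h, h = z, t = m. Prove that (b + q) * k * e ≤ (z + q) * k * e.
m ≤ b and b ≤ m, so m = b. Since t = m, t = b. h = z and t ≤ h, thus t ≤ z. t = b, so b ≤ z. Then b + q ≤ z + q. By multiplying by a non-negative, (b + q) * k ≤ (z + q) * k. By multiplying by a non-negative, (b + q) * k * e ≤ (z + q) * k * e.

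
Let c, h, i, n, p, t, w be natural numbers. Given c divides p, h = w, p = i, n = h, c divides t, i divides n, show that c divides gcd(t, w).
p = i and c divides p, so c divides i. Because n = h and h = w, n = w. i divides n, so i divides w. From c divides i, c divides w. Since c divides t, c divides gcd(t, w).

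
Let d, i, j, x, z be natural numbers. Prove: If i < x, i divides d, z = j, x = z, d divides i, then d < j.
i divides d and d divides i, therefore i = d. x = z and z = j, thus x = j. Since i < x, i < j. Since i = d, d < j.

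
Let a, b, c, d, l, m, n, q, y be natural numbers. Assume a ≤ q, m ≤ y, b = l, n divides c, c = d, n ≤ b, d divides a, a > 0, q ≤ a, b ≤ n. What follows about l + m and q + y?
l + m ≤ q + y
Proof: Since a ≤ q and q ≤ a, a = q. n ≤ b and b ≤ n, so n = b. n divides c, so b divides c. c = d, so b divides d. d divides a, so b divides a. b = l, so l divides a. Since a > 0, l ≤ a. a = q, so l ≤ q. Since m ≤ y, l + m ≤ q + y.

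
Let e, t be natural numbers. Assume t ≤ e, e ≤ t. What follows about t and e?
t = e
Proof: Because t ≤ e and e ≤ t, by antisymmetry, t = e.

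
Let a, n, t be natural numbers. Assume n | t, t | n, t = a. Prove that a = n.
n | t and t | n, thus n = t. t = a, so n = a. Then a = n.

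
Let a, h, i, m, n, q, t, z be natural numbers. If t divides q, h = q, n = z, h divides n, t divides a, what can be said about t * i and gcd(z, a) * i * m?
t * i divides gcd(z, a) * i * m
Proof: n = z and h divides n, therefore h divides z. From h = q, q divides z. Since t divides q, t divides z. t divides a, so t divides gcd(z, a). Then t * i divides gcd(z, a) * i. Then t * i divides gcd(z, a) * i * m.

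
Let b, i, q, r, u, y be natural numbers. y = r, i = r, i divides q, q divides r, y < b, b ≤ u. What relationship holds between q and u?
q < u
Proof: i = r and i divides q, hence r divides q. q divides r, so r = q. Since y = r, y = q. Because y < b, q < b. Because b ≤ u, q < u.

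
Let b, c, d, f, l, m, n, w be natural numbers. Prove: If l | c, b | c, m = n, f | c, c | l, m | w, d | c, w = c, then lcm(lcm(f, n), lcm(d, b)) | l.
Because c | l and l | c, c = l. w = c and m | w, therefore m | c. m = n, so n | c. Since f | c, lcm(f, n) | c. d | c and b | c, thus lcm(d, b) | c. Since lcm(f, n) | c, lcm(lcm(f, n), lcm(d, b)) | c. Since c = l, lcm(lcm(f, n), lcm(d, b)) | l.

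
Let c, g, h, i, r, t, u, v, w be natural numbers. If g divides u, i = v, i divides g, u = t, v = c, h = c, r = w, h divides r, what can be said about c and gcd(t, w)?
c divides gcd(t, w)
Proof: i = v and i divides g, so v divides g. From u = t and g divides u, g divides t. From v divides g, v divides t. Since v = c, c divides t. Since h = c and h divides r, c divides r. Since r = w, c divides w. Since c divides t, c divides gcd(t, w).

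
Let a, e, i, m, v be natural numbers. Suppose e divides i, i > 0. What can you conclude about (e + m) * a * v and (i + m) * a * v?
(e + m) * a * v ≤ (i + m) * a * v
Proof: e divides i and i > 0, so e ≤ i. Then e + m ≤ i + m. By multiplying by a non-negative, (e + m) * a ≤ (i + m) * a. By multiplying by a non-negative, (e + m) * a * v ≤ (i + m) * a * v.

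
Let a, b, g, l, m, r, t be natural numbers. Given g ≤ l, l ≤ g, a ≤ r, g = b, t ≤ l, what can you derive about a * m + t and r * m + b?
a * m + t ≤ r * m + b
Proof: Since a ≤ r, by multiplying by a non-negative, a * m ≤ r * m. l ≤ g and g ≤ l, so l = g. Because g = b, l = b. t ≤ l, so t ≤ b. Since a * m ≤ r * m, a * m + t ≤ r * m + b.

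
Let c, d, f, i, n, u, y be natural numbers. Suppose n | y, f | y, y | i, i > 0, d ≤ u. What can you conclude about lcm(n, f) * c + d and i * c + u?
lcm(n, f) * c + d ≤ i * c + u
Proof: n | y and f | y, hence lcm(n, f) | y. Since y | i, lcm(n, f) | i. Since i > 0, lcm(n, f) ≤ i. Then lcm(n, f) * c ≤ i * c. From d ≤ u, lcm(n, f) * c + d ≤ i * c + u.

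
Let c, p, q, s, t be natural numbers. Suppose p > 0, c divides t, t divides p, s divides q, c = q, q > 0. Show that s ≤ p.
s divides q and q > 0, therefore s ≤ q. c divides t and t divides p, therefore c divides p. Since c = q, q divides p. Since p > 0, q ≤ p. Because s ≤ q, s ≤ p.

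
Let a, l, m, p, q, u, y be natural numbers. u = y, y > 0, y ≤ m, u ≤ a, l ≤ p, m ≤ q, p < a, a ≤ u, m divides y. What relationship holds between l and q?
l < q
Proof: Since a ≤ u and u ≤ a, a = u. u = y, so a = y. m divides y and y > 0, hence m ≤ y. y ≤ m, so y = m. a = y, so a = m. Since p < a, p < m. l ≤ p, so l < m. Since m ≤ q, l < q.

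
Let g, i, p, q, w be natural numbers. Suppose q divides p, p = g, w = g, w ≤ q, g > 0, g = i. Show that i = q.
p = g and q divides p, hence q divides g. Since g > 0, q ≤ g. w = g and w ≤ q, thus g ≤ q. Since q ≤ g, q = g. Since g = i, q = i. Then i = q.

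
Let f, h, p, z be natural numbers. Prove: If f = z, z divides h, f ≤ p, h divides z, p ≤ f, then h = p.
p ≤ f and f ≤ p, so p = f. Since f = z, p = z. z divides h and h divides z, thus z = h. p = z, so p = h. Then h = p.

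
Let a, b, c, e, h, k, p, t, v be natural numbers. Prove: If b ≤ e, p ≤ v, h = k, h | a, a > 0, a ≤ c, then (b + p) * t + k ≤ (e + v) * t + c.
Because b ≤ e and p ≤ v, b + p ≤ e + v. Then (b + p) * t ≤ (e + v) * t. h | a and a > 0, therefore h ≤ a. Because h = k, k ≤ a. Because a ≤ c, k ≤ c. Because (b + p) * t ≤ (e + v) * t, (b + p) * t + k ≤ (e + v) * t + c.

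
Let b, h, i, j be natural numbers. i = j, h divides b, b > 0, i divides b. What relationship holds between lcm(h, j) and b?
lcm(h, j) ≤ b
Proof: i = j and i divides b, therefore j divides b. h divides b, so lcm(h, j) divides b. Since b > 0, lcm(h, j) ≤ b.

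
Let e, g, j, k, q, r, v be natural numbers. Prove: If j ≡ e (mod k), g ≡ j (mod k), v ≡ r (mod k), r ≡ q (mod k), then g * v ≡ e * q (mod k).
Since g ≡ j (mod k) and j ≡ e (mod k), g ≡ e (mod k). v ≡ r (mod k) and r ≡ q (mod k), hence v ≡ q (mod k). Since g ≡ e (mod k), by multiplying congruences, g * v ≡ e * q (mod k).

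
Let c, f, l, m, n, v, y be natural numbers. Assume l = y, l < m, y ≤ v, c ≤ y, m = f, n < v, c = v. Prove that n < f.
c = v and c ≤ y, thus v ≤ y. From y ≤ v, y = v. l = y and l < m, thus y < m. Since y = v, v < m. m = f, so v < f. n < v, so n < f.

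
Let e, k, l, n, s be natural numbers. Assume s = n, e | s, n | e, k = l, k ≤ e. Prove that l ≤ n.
s = n and e | s, therefore e | n. Since n | e, e = n. k = l and k ≤ e, hence l ≤ e. e = n, so l ≤ n.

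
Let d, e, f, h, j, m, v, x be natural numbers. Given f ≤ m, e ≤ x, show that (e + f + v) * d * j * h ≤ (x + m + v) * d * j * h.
e ≤ x and f ≤ m, therefore e + f ≤ x + m. Then e + f + v ≤ x + m + v. By multiplying by a non-negative, (e + f + v) * d ≤ (x + m + v) * d. By multiplying by a non-negative, (e + f + v) * d * j ≤ (x + m + v) * d * j. By multiplying by a non-negative, (e + f + v) * d * j * h ≤ (x + m + v) * d * j * h.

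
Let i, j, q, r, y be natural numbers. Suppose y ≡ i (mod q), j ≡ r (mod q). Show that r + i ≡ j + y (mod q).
j ≡ r (mod q) and y ≡ i (mod q), thus j + y ≡ r + i (mod q). Then r + i ≡ j + y (mod q).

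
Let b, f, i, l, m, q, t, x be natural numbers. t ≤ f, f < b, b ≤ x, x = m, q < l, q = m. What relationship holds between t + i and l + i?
t + i < l + i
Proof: t ≤ f and f < b, so t < b. x = m and b ≤ x, thus b ≤ m. t < b, so t < m. q = m and q < l, so m < l. Since t < m, t < l. Then t + i < l + i.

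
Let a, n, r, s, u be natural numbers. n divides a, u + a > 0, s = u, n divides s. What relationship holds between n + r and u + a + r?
n + r ≤ u + a + r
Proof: Because s = u and n divides s, n divides u. Since n divides a, n divides u + a. u + a > 0, so n ≤ u + a. Then n + r ≤ u + a + r.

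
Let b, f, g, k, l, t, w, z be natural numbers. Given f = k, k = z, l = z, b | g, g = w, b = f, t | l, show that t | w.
l = z and t | l, hence t | z. b = f and b | g, therefore f | g. g = w, so f | w. Since f = k, k | w. Since k = z, z | w. t | z, so t | w.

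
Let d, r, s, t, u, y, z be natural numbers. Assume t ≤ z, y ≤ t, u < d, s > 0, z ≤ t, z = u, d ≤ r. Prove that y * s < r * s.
Since t ≤ z and z ≤ t, t = z. From z = u, t = u. Since y ≤ t, y ≤ u. Because u < d and d ≤ r, u < r. Since y ≤ u, y < r. s > 0, so y * s < r * s.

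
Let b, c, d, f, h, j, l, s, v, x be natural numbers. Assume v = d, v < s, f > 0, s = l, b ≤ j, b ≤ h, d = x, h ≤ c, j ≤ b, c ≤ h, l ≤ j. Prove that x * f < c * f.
Since v = d and d = x, v = x. s = l and v < s, thus v < l. v = x, so x < l. j ≤ b and b ≤ j, thus j = b. Since l ≤ j, l ≤ b. Since x < l, x < b. h ≤ c and c ≤ h, thus h = c. Since b ≤ h, b ≤ c. x < b, so x < c. Since f > 0, x * f < c * f.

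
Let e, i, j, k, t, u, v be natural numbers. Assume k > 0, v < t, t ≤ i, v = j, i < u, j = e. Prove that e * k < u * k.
Because v = j and j = e, v = e. v < t and t ≤ i, thus v < i. Since v = e, e < i. Since i < u, e < u. Since k > 0, by multiplying by a positive, e * k < u * k.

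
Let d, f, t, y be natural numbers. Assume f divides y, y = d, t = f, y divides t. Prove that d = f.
t = f and y divides t, therefore y divides f. From f divides y, f = y. Since y = d, f = d. Then d = f.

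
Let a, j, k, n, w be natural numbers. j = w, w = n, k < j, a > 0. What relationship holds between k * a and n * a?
k * a < n * a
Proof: j = w and w = n, hence j = n. Since k < j, k < n. Combined with a > 0, by multiplying by a positive, k * a < n * a.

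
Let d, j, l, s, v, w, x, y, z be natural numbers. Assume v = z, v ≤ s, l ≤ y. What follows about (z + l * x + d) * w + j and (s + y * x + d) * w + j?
(z + l * x + d) * w + j ≤ (s + y * x + d) * w + j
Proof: Because v = z and v ≤ s, z ≤ s. Since l ≤ y, by multiplying by a non-negative, l * x ≤ y * x. z ≤ s, so z + l * x ≤ s + y * x. Then z + l * x + d ≤ s + y * x + d. By multiplying by a non-negative, (z + l * x + d) * w ≤ (s + y * x + d) * w. Then (z + l * x + d) * w + j ≤ (s + y * x + d) * w + j.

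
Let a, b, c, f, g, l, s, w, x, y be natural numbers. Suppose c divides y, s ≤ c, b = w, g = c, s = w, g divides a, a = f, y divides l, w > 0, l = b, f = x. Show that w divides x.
Because a = f and f = x, a = x. l = b and y divides l, so y divides b. Since b = w, y divides w. c divides y, so c divides w. w > 0, so c ≤ w. s = w and s ≤ c, thus w ≤ c. From c ≤ w, c = w. g = c and g divides a, thus c divides a. Since c = w, w divides a. a = x, so w divides x.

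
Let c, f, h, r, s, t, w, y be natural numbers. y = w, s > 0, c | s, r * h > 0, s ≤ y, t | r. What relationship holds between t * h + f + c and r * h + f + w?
t * h + f + c ≤ r * h + f + w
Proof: t | r, thus t * h | r * h. Since r * h > 0, t * h ≤ r * h. Then t * h + f ≤ r * h + f. c | s and s > 0, therefore c ≤ s. From y = w and s ≤ y, s ≤ w. c ≤ s, so c ≤ w. Since t * h + f ≤ r * h + f, t * h + f + c ≤ r * h + f + w.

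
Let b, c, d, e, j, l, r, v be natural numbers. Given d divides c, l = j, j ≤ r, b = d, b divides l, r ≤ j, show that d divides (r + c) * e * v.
Since j ≤ r and r ≤ j, j = r. Since l = j, l = r. Because b = d and b divides l, d divides l. l = r, so d divides r. d divides c, so d divides r + c. Then d divides (r + c) * e. Then d divides (r + c) * e * v.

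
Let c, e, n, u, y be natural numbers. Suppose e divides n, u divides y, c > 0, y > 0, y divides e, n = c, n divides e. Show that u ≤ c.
Because u divides y and y > 0, u ≤ y. e divides n and n divides e, therefore e = n. Since y divides e, y divides n. Since n = c, y divides c. Since c > 0, y ≤ c. u ≤ y, so u ≤ c.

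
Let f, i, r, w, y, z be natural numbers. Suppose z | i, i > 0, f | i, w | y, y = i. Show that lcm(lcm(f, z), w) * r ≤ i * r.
f | i and z | i, thus lcm(f, z) | i. y = i and w | y, therefore w | i. lcm(f, z) | i, so lcm(lcm(f, z), w) | i. Since i > 0, lcm(lcm(f, z), w) ≤ i. Then lcm(lcm(f, z), w) * r ≤ i * r.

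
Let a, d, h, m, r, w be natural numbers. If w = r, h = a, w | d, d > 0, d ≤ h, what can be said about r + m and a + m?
r + m ≤ a + m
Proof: w | d and d > 0, thus w ≤ d. d ≤ h, so w ≤ h. Since h = a, w ≤ a. w = r, so r ≤ a. Then r + m ≤ a + m.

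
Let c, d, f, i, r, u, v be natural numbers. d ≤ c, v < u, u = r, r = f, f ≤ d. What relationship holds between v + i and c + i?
v + i < c + i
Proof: u = r and v < u, so v < r. Since r = f, v < f. Because f ≤ d and d ≤ c, f ≤ c. Since v < f, v < c. Then v + i < c + i.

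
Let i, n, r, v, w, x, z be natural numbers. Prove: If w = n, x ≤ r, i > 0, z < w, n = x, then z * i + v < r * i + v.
From w = n and n = x, w = x. Since z < w, z < x. Since x ≤ r, z < r. i > 0, so z * i < r * i. Then z * i + v < r * i + v.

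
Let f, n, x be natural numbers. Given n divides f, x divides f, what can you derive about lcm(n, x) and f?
lcm(n, x) divides f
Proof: n divides f and x divides f. Because lcm divides any common multiple, lcm(n, x) divides f.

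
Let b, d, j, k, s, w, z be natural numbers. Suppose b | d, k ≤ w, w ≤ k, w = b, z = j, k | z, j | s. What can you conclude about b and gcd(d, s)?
b | gcd(d, s)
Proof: k ≤ w and w ≤ k, therefore k = w. Since w = b, k = b. z = j and k | z, hence k | j. Since j | s, k | s. Since k = b, b | s. b | d, so b | gcd(d, s).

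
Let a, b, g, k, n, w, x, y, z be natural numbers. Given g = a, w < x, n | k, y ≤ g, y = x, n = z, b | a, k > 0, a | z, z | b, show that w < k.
g = a and y ≤ g, so y ≤ a. Since y = x, x ≤ a. z | b and b | a, thus z | a. Because a | z, z = a. Because n = z, n = a. Since n | k, a | k. Since k > 0, a ≤ k. Since x ≤ a, x ≤ k. Since w < x, w < k.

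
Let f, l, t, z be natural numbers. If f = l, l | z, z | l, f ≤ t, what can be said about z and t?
z ≤ t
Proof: l | z and z | l, therefore l = z. f = l and f ≤ t, so l ≤ t. l = z, so z ≤ t.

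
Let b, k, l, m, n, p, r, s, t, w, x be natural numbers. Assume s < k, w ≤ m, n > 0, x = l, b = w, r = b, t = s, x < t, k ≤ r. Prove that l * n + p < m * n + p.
x = l and x < t, therefore l < t. Since t = s, l < s. r = b and b = w, therefore r = w. s < k and k ≤ r, therefore s < r. Since r = w, s < w. Since l < s, l < w. Since w ≤ m, l < m. Using n > 0, by multiplying by a positive, l * n < m * n. Then l * n + p < m * n + p.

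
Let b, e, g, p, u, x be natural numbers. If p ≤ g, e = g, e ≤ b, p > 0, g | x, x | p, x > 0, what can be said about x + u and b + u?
x + u ≤ b + u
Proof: g | x and x > 0, hence g ≤ x. x | p and p > 0, so x ≤ p. Since p ≤ g, x ≤ g. g ≤ x, so g = x. Since e = g, e = x. e ≤ b, so x ≤ b. Then x + u ≤ b + u.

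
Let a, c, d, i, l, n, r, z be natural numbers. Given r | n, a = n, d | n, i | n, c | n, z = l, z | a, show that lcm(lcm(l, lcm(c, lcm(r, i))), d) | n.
Because z = l and z | a, l | a. Since a = n, l | n. r | n and i | n, so lcm(r, i) | n. c | n, so lcm(c, lcm(r, i)) | n. l | n, so lcm(l, lcm(c, lcm(r, i))) | n. Since d | n, lcm(lcm(l, lcm(c, lcm(r, i))), d) | n.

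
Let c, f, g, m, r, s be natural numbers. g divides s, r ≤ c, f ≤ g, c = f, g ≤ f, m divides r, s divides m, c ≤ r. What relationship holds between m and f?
m = f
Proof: From r ≤ c and c ≤ r, r = c. Since c = f, r = f. m divides r, so m divides f. Because g ≤ f and f ≤ g, g = f. g divides s and s divides m, so g divides m. Because g = f, f divides m. m divides f, so m = f.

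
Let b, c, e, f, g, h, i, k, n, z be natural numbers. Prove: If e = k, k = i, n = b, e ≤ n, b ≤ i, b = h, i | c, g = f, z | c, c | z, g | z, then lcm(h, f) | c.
e = k and k = i, hence e = i. From n = b and e ≤ n, e ≤ b. Since e = i, i ≤ b. b ≤ i, so i = b. b = h, so i = h. i | c, so h | c. z | c and c | z, hence z = c. Since g | z, g | c. g = f, so f | c. h | c, so lcm(h, f) | c.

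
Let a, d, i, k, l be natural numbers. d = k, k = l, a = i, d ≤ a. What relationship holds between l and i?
l ≤ i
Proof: d = k and k = l, thus d = l. a = i and d ≤ a, hence d ≤ i. d = l, so l ≤ i.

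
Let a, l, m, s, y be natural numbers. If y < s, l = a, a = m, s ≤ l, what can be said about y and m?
y < m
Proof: l = a and a = m, thus l = m. Since s ≤ l, s ≤ m. y < s, so y < m.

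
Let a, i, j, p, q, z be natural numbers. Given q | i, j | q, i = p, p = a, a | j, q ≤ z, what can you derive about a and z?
a ≤ z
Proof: From i = p and p = a, i = a. Since q | i, q | a. a | j and j | q, so a | q. Since q | a, q = a. q ≤ z, so a ≤ z.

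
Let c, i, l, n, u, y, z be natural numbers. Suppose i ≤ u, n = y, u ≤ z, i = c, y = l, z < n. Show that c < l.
i = c and i ≤ u, hence c ≤ u. n = y and z < n, so z < y. Because y = l, z < l. Since u ≤ z, u < l. Since c ≤ u, c < l.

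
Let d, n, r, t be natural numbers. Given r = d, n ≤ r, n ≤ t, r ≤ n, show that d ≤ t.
Since n ≤ r and r ≤ n, n = r. Since r = d, n = d. n ≤ t, so d ≤ t.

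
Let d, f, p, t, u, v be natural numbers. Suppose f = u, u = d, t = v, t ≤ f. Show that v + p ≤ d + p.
Because f = u and t ≤ f, t ≤ u. From t = v, v ≤ u. u = d, so v ≤ d. Then v + p ≤ d + p.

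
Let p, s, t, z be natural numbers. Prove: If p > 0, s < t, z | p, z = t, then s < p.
z = t and z | p, so t | p. Since p > 0, t ≤ p. Since s < t, s < p.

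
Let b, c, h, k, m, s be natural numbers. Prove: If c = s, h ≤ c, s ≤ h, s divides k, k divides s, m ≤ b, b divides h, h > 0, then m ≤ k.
Since c = s and h ≤ c, h ≤ s. s ≤ h, so h = s. s divides k and k divides s, therefore s = k. Since h = s, h = k. b divides h and h > 0, so b ≤ h. Since m ≤ b, m ≤ h. h = k, so m ≤ k.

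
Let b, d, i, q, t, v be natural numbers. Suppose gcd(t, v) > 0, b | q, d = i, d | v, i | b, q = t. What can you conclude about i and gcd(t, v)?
i ≤ gcd(t, v)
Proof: Because i | b and b | q, i | q. Since q = t, i | t. d = i and d | v, therefore i | v. Since i | t, i | gcd(t, v). Since gcd(t, v) > 0, i ≤ gcd(t, v).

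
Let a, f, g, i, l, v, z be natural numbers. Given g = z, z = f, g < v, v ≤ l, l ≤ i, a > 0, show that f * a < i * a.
g = z and z = f, therefore g = f. Because g < v and v ≤ l, g < l. Since g = f, f < l. From l ≤ i, f < i. Combined with a > 0, by multiplying by a positive, f * a < i * a.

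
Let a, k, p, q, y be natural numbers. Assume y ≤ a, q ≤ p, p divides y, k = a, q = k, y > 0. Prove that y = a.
Since q = k and k = a, q = a. p divides y and y > 0, so p ≤ y. Since q ≤ p, q ≤ y. Because q = a, a ≤ y. y ≤ a, so y = a.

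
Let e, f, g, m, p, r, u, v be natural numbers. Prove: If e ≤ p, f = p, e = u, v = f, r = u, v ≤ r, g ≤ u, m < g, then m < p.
e = u and e ≤ p, therefore u ≤ p. Since v = f and v ≤ r, f ≤ r. f = p, so p ≤ r. From r = u, p ≤ u. Since u ≤ p, u = p. Since m < g and g ≤ u, m < u. Since u = p, m < p.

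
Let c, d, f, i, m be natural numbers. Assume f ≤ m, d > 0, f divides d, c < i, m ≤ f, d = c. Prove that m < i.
f ≤ m and m ≤ f, therefore f = m. f divides d, so m divides d. d > 0, so m ≤ d. d = c, so m ≤ c. Since c < i, m < i.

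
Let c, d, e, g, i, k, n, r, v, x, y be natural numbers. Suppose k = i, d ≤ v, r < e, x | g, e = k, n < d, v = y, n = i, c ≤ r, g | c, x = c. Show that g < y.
x = c and x | g, hence c | g. g | c, so c = g. e = k and k = i, hence e = i. c ≤ r and r < e, thus c < e. From e = i, c < i. n = i and n < d, therefore i < d. Since c < i, c < d. v = y and d ≤ v, hence d ≤ y. Since c < d, c < y. From c = g, g < y.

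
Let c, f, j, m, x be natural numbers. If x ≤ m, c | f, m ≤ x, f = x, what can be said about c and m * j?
c | m * j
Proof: x ≤ m and m ≤ x, therefore x = m. f = x and c | f, therefore c | x. x = m, so c | m. Then c | m * j.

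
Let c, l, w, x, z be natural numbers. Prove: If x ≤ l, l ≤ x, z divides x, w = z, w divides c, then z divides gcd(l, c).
x ≤ l and l ≤ x, so x = l. Because z divides x, z divides l. w = z and w divides c, therefore z divides c. z divides l, so z divides gcd(l, c).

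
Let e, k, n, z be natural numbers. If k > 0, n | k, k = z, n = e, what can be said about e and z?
e ≤ z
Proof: Since n = e and n | k, e | k. k > 0, so e ≤ k. Since k = z, e ≤ z.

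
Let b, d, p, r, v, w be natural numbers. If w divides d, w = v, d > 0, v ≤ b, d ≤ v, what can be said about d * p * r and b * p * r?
d * p * r ≤ b * p * r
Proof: w = v and w divides d, therefore v divides d. Since d > 0, v ≤ d. Since d ≤ v, v = d. Because v ≤ b, d ≤ b. By multiplying by a non-negative, d * p ≤ b * p. By multiplying by a non-negative, d * p * r ≤ b * p * r.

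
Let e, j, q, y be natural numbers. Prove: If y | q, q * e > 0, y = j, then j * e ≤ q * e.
y = j and y | q, thus j | q. Then j * e | q * e. Since q * e > 0, j * e ≤ q * e.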